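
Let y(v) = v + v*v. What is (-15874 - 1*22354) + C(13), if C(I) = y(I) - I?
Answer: -38059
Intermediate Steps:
y(v) = v + v²
C(I) = -I + I*(1 + I) (C(I) = I*(1 + I) - I = -I + I*(1 + I))
(-15874 - 1*22354) + C(13) = (-15874 - 1*22354) + 13² = (-15874 - 22354) + 169 = -38228 + 169 = -38059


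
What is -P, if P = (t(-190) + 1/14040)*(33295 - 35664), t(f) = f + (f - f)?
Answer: -6319542031/14040 ≈ -4.5011e+5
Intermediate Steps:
t(f) = f (t(f) = f + 0 = f)
P = 6319542031/14040 (P = (-190 + 1/14040)*(33295 - 35664) = (-190 + 1/14040)*(-2369) = -2667599/14040*(-2369) = 6319542031/14040 ≈ 4.5011e+5)
-P = -1*6319542031/14040 = -6319542031/14040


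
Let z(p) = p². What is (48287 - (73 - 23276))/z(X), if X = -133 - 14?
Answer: 23830/7203 ≈ 3.3083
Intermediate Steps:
X = -147
(48287 - (73 - 23276))/z(X) = (48287 - (73 - 23276))/((-147)²) = (48287 - 1*(-23203))/21609 = (48287 + 23203)*(1/21609) = 71490*(1/21609) = 23830/7203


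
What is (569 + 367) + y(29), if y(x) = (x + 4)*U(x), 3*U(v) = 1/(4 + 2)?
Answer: 5627/6 ≈ 937.83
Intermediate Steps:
U(v) = 1/18 (U(v) = 1/(3*(4 + 2)) = (⅓)/6 = (⅓)*(⅙) = 1/18)
y(x) = 2/9 + x/18 (y(x) = (x + 4)*(1/18) = (4 + x)*(1/18) = 2/9 + x/18)
(569 + 367) + y(29) = (569 + 367) + (2/9 + (1/18)*29) = 936 + (2/9 + 29/18) = 936 + 11/6 = 5627/6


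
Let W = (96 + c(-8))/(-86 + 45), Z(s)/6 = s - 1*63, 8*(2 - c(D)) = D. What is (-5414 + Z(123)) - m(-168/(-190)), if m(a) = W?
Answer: -207115/41 ≈ -5051.6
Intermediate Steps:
c(D) = 2 - D/8
Z(s) = -378 + 6*s (Z(s) = 6*(s - 1*63) = 6*(s - 63) = 6*(-63 + s) = -378 + 6*s)
W = -99/41 (W = (96 + (2 - 1/8*(-8)))/(-86 + 45) = (96 + (2 + 1))/(-41) = (96 + 3)*(-1/41) = 99*(-1/41) = -99/41 ≈ -2.4146)
m(a) = -99/41
(-5414 + Z(123)) - m(-168/(-190)) = (-5414 + (-378 + 6*123)) - 1*(-99/41) = (-5414 + (-378 + 738)) + 99/41 = (-5414 + 360) + 99/41 = -5054 + 99/41 = -207115/41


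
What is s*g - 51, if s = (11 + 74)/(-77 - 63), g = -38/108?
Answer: -76789/1512 ≈ -50.786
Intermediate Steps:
g = -19/54 (g = -38*1/108 = -19/54 ≈ -0.35185)
s = -17/28 (s = 85/(-140) = 85*(-1/140) = -17/28 ≈ -0.60714)
s*g - 51 = -17/28*(-19/54) - 51 = 323/1512 - 51 = -76789/1512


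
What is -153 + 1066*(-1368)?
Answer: -1458441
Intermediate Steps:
-153 + 1066*(-1368) = -153 - 1458288 = -1458441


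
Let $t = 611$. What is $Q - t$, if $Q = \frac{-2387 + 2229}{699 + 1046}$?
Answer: $- \frac{1066353}{1745} \approx -611.09$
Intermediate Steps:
$Q = - \frac{158}{1745} \approx -0.090544$
$Q - t = - \frac{158}{1745} - 611 = - \frac{1066353}{1745}$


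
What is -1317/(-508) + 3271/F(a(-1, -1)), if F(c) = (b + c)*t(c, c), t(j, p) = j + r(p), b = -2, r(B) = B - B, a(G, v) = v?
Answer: 1665619/1524 ≈ 1092.9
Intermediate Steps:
r(B) = 0
t(j, p) = j (t(j, p) = j + 0 = j)
F(c) = c*(-2 + c) (F(c) = (-2 + c)*c = c*(-2 + c))
-1317/(-508) + 3271/F(a(-1, -1)) = -1317/(-508) + 3271/((-(-2 - 1))) = -1317*(-1/508) + 3271/((-1*(-3))) = 1317/508 + 3271/3 = 1665619/1524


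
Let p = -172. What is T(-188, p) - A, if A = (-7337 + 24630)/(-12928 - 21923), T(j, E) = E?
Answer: -5977079/34851 ≈ -171.50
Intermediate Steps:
A = -17293/34851 (A = 17293/(-34851) = 17293*(-1/34851) = -17293/34851 ≈ -0.49620)
T(-188, p) - A = -172 - 1*(-17293/34851) = -172 + 17293/34851 = -5977079/34851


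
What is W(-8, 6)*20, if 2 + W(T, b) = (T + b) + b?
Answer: 40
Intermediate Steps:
W(T, b) = -2 + T + 2*b (W(T, b) = -2 + ((T + b) + b) = -2 + (T + 2*b) = -2 + T + 2*b)
W(-8, 6)*20 = (-2 - 8 + 2*6)*20 = (-2 - 8 + 12)*20 = 2*20 = 40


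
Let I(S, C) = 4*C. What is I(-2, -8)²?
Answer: 1024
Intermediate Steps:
I(-2, -8)² = (4*(-8))² = (-32)² = 1024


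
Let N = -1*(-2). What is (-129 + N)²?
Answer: 16129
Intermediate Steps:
N = 2
(-129 + N)² = (-129 + 2)² = (-127)² = 16129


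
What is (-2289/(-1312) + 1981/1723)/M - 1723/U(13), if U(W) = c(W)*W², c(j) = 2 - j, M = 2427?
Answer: 9465261603617/10199250972768 ≈ 0.92803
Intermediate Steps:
U(W) = W²*(2 - W) (U(W) = (2 - W)*W² = W²*(2 - W))
(-2289/(-1312) + 1981/1723)/M - 1723/U(13) = (-2289/(-1312) + 1981/1723)/2427 - 1723*1/(169*(2 - 1*13)) = (-2289*(-1/1312) + 1981*(1/1723))*(1/2427) - 1723*1/(169*(2 - 13)) = (2289/1312 + 1981/1723)*(1/2427) - 1723/(169*(-11)) = (6543019/2260576)*(1/2427) - 1723/(-1859) = 6543019/5486417952 - 1723*(-1/1859) = 6543019/5486417952 + 1723/1859 = 9465261603617/10199250972768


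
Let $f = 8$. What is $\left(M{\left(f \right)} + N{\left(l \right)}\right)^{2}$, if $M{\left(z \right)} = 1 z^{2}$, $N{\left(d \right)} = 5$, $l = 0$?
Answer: $4761$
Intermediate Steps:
$M{\left(z \right)} = z^{2}$
$\left(M{\left(f \right)} + N{\left(l \right)}\right)^{2} = \left(8^{2} + 5\right)^{2} = \left(64 + 5\right)^{2} = 69^{2} = 4761$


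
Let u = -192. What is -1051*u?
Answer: 201792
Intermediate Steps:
-1051*u = -1051*(-192) = 201792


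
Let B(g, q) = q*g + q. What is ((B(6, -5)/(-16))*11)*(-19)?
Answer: -7315/16 ≈ -457.19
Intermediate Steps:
B(g, q) = q + g*q (B(g, q) = g*q + q = q + g*q)
((B(6, -5)/(-16))*11)*(-19) = ((-5*(1 + 6)/(-16))*11)*(-19) = ((-5*7*(-1/16))*11)*(-19) = (-35*(-1/16)*11)*(-19) = ((35/16)*11)*(-19) = (385/16)*(-19) = -7315/16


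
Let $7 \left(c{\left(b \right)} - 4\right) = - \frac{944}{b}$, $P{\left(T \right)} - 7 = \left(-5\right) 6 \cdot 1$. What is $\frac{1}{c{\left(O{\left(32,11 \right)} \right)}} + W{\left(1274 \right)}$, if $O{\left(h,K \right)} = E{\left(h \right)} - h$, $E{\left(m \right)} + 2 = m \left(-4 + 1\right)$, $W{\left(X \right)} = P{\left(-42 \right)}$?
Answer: $- \frac{52261}{2292} \approx -22.801$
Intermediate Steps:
$P{\left(T \right)} = -23$ ($P{\left(T \right)} = 7 + \left(-5\right) 6 \cdot 1 = 7 - 30 = -23$)
$W{\left(X \right)} = -23$
$E{\left(m \right)} = -2 - 3 m$ ($E{\left(m \right)} = -2 + m \left(-4 + 1\right) = -2 + m \left(-3\right) = -2 - 3 m$)
$O{\left(h,K \right)} = -2 - 4 h$ ($O{\left(h,K \right)} = \left(-2 - 3 h\right) - h = -2 - 4 h$)
$c{\left(b \right)} = 4 - \frac{944}{7 b}$ ($c{\left(b \right)} = 4 + \frac{\left(-944\right) \frac{1}{b}}{7} = 4 - \frac{944}{7 b}$)
$\frac{1}{c{\left(O{\left(32,11 \right)} \right)}} + W{\left(1274 \right)} = \frac{1}{4 - \frac{944}{7 \left(-2 - 128\right)}} - 23 = \frac{1}{4 - \frac{944}{7 \left(-130\right)}} - 23 = \frac{1}{4 - - \frac{472}{455}} - 23 = \frac{1}{4 + \frac{472}{455}} - 23 = \frac{1}{\frac{2292}{455}} - 23 = \frac{455}{2292} - 23 = - \frac{52261}{2292}$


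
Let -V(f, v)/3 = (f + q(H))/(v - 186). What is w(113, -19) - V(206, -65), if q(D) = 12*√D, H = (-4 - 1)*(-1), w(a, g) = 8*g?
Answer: -38770/251 - 36*√5/251 ≈ -154.78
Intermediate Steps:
H = 5 (H = -5*(-1) = 5)
V(f, v) = -3*(f + 12*√5)/(-186 + v) (V(f, v) = -3*(f + 12*√5)/(v - 186) = -3*(f + 12*√5)/(-186 + v))
w(113, -19) - V(206, -65) = 8*(-19) - 3*(-1*206 - 12*√5)/(-186 - 65) = -152 - 3*(-206 - 12*√5)/(-251) = -152 - 3*(-1)*(-206 - 12*√5)/251 = -152 - (618/251 + 36*√5/251) = -152 + (-618/251 - 36*√5/251) = -38770/251 - 36*√5/251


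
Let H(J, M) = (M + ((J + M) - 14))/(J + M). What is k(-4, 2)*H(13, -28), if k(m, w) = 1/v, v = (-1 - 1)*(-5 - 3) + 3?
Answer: 1/5 ≈ 0.20000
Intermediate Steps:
v = 19 (v = -2*(-8) + 3 = 16 + 3 = 19)
H(J, M) = (-14 + J + 2*M)/(J + M) (H(J, M) = (M + (-14 + J + M))/(J + M) = (-14 + J + 2*M)/(J + M))
k(m, w) = 1/19
k(-4, 2)*H(13, -28) = ((-14 + 13 + 2*(-28))/(13 - 28))/19 = ((-14 + 13 - 56)/(-15))/19 = (-1/15*(-57))/19 = (1/19)*(19/5) = 1/5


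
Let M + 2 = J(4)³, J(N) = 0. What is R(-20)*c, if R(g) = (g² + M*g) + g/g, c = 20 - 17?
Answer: 1323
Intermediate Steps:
M = -2 (M = -2 + 0³ = -2 + 0 = -2)
c = 3
R(g) = 1 + g² - 2*g (R(g) = (g² - 2*g) + g/g = (g² - 2*g) + 1 = 1 + g² - 2*g)
R(-20)*c = (1 + (-20)² - 2*(-20))*3 = (1 + 400 + 40)*3 = 441*3 = 1323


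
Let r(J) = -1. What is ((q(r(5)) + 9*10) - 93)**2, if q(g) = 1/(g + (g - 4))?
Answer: 361/36 ≈ 10.028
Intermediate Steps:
q(g) = 1/(-4 + 2*g) (q(g) = 1/(g + (-4 + g)) = 1/(-4 + 2*g))
((q(r(5)) + 9*10) - 93)**2 = ((1/(2*(-2 - 1)) + 9*10) - 93)**2 = (((1/2)/(-3) + 90) - 93)**2 = (((1/2)*(-1/3) + 90) - 93)**2 = ((-1/6 + 90) - 93)**2 = (539/6 - 93)**2 = (-19/6)**2 = 361/36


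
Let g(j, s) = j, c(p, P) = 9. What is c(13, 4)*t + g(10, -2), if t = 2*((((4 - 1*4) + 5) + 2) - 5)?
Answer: 46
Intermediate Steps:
t = 4 (t = 2*((((4 - 4) + 5) + 2) - 5) = 2*(((0 + 5) + 2) - 5) = 2*((5 + 2) - 5) = 2*(7 - 5) = 2*2 = 4)
c(13, 4)*t + g(10, -2) = 9*4 + 10 = 36 + 10 = 46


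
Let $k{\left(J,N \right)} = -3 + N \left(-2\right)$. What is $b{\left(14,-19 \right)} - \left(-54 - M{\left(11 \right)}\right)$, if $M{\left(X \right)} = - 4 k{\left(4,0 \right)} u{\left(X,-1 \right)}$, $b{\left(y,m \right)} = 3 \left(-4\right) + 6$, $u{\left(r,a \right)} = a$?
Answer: $36$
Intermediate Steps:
$k{\left(J,N \right)} = -3 - 2 N$
$b{\left(y,m \right)} = -6$ ($b{\left(y,m \right)} = -12 + 6 = -6$)
$M{\left(X \right)} = -12$ ($M{\left(X \right)} = - 4 \left(-3 - 0\right) \left(-1\right) = - 4 \left(-3 + 0\right) \left(-1\right) = \left(-4\right) \left(-3\right) \left(-1\right) = 12 \left(-1\right) = -12$)
$b{\left(14,-19 \right)} - \left(-54 - M{\left(11 \right)}\right) = -6 - \left(-54 - -12\right) = -6 - \left(-54 + 12\right) = -6 - -42 = -6 + 42 = 36$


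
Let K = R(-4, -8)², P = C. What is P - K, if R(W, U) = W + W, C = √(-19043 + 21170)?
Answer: -64 + √2127 ≈ -17.881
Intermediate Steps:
C = √2127 ≈ 46.119
P = √2127 ≈ 46.119
R(W, U) = 2*W
K = 64 (K = (2*(-4))² = (-8)² = 64)
P - K = √2127 - 1*64 = √2127 - 64 = -64 + √2127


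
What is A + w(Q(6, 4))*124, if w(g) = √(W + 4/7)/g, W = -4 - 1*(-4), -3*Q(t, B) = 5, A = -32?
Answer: -32 - 744*√7/35 ≈ -88.241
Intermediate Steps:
Q(t, B) = -5/3 (Q(t, B) = -⅓*5 = -5/3)
W = 0 (W = -4 + 4 = 0)
w(g) = 2*√7/(7*g) (w(g) = √(0 + 4/7)/g = √(4/7)/g = (2*√7/7)/g = 2*√7/(7*g))
A + w(Q(6, 4))*124 = -32 + (2*√7/(7*(-5/3)))*124 = -32 + ((2/7)*√7*(-⅗))*124 = -32 - 6*√7/35*124 = -32 - 744*√7/35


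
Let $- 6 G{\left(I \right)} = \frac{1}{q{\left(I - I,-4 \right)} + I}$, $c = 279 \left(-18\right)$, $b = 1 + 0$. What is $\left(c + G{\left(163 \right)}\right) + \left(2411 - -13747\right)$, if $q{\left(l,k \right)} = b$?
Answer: $\frac{10957823}{984} \approx 11136.0$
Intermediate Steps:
$b = 1$
$c = -5022$
$q{\left(l,k \right)} = 1$
$G{\left(I \right)} = - \frac{1}{6 \left(1 + I\right)}$
$\left(c + G{\left(163 \right)}\right) + \left(2411 - -13747\right) = \left(-5022 - \frac{1}{6 + 6 \cdot 163}\right) + \left(2411 - -13747\right) = \left(-5022 - \frac{1}{6 + 978}\right) + \left(2411 + 13747\right) = \left(-5022 - \frac{1}{984}\right) + 16158 = - \frac{4941649}{984} + 16158 = \frac{10957823}{984}$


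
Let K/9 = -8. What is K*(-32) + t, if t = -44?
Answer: 2260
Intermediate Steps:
K = -72 (K = 9*(-8) = -72)
K*(-32) + t = -72*(-32) - 44 = 2304 - 44 = 2260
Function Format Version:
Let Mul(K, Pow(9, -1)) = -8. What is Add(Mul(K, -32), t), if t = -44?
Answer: 2260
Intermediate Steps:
K = -72 (K = Mul(9, -8) = -72)
Add(Mul(K, -32), t) = Add(Mul(-72, -32), -44) = Add(2304, -44) = 2260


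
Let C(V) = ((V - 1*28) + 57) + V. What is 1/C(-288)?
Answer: -1/547 ≈ -0.0018282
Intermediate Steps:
C(V) = 29 + 2*V (C(V) = ((V - 28) + 57) + V = ((-28 + V) + 57) + V = (29 + V) + V = 29 + 2*V)
1/C(-288) = 1/(29 + 2*(-288)) = 1/(29 - 576) = 1/(-547) = -1/547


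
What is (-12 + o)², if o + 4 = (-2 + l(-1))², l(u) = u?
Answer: 49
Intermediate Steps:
o = 5 (o = -4 + (-2 - 1)² = -4 + (-3)² = -4 + 9 = 5)
(-12 + o)² = (-12 + 5)² = (-7)² = 49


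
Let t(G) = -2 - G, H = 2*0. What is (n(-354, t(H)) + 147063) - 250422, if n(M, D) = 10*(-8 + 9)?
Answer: -103349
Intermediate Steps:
H = 0
n(M, D) = 10 (n(M, D) = 10*1 = 10)
(n(-354, t(H)) + 147063) - 250422 = (10 + 147063) - 250422 = 147073 - 250422 = -103349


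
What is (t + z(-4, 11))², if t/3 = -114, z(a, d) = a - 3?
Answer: 121801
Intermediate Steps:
z(a, d) = -3 + a
t = -342 (t = 3*(-114) = -342)
(t + z(-4, 11))² = (-342 + (-3 - 4))² = (-342 - 7)² = (-349)² = 121801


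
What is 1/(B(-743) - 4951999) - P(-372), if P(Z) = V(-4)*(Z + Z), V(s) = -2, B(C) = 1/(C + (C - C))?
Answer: -5474850864647/3679335258 ≈ -1488.0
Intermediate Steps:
B(C) = 1/C (B(C) = 1/(C + 0) = 1/C)
P(Z) = -4*Z (P(Z) = -2*(Z + Z) = -4*Z)
1/(B(-743) - 4951999) - P(-372) = 1/(1/(-743) - 4951999) - (-4)*(-372) = 1/(-1/743 - 4951999) - 1*1488 = 1/(-3679335258/743) - 1488 = -743/3679335258 - 1488 = -5474850864647/3679335258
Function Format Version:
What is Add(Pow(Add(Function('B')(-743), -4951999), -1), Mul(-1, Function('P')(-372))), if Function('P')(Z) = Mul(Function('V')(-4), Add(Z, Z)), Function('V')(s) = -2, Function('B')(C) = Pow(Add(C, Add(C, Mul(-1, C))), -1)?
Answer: Rational(-5474850864647, 3679335258) ≈ -1488.0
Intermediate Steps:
Function('B')(C) = Pow(C, -1) (Function('B')(C) = Pow(Add(C, 0), -1) = Pow(C, -1))
Function('P')(Z) = Mul(-4, Z) (Function('P')(Z) = Mul(-2, Add(Z, Z)) = Mul(-2, Mul(2, Z)) = Mul(-4, Z))
Add(Pow(Add(Function('B')(-743), -4951999), -1), Mul(-1, Function('P')(-372))) = Add(Pow(Add(Pow(-743, -1), -4951999), -1), Mul(-1, Mul(-4, -372))) = Add(Pow(Add(Rational(-1, 743), -4951999), -1), Mul(-1, 1488)) = Add(Pow(Rational(-3679335258, 743), -1), -1488) = Add(Rational(-743, 3679335258), -1488) = Rational(-5474850864647, 3679335258)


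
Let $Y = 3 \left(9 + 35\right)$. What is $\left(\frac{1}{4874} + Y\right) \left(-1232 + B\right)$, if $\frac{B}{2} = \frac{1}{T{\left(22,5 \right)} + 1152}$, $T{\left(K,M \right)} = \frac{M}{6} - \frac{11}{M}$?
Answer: $- \frac{13680388677706}{84122803} \approx -1.6262 \cdot 10^{5}$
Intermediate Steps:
$T{\left(K,M \right)} = - \frac{11}{M} + \frac{M}{6}$ ($T{\left(K,M \right)} = M \frac{1}{6} - \frac{11}{M} = \frac{M}{6} - \frac{11}{M} = - \frac{11}{M} + \frac{M}{6}$)
$B = \frac{60}{34519}$ ($B = \frac{2}{\left(- \frac{11}{5} + \frac{1}{6} \cdot 5\right) + 1152} = \frac{2}{\left(\left(-11\right) \frac{1}{5} + \frac{5}{6}\right) + 1152} = \frac{2}{\left(- \frac{11}{5} + \frac{5}{6}\right) + 1152} = \frac{2}{- \frac{41}{30} + 1152} = \frac{2}{\frac{34519}{30}} = 2 \cdot \frac{30}{34519} = \frac{60}{34519} \approx 0.0017382$)
$Y = 132$ ($Y = 3 \cdot 44 = 132$)
$\left(\frac{1}{4874} + Y\right) \left(-1232 + B\right) = \left(\frac{1}{4874} + 132\right) \left(-1232 + \frac{60}{34519}\right) = \left(\frac{1}{4874} + 132\right) \left(- \frac{42527348}{34519}\right) = \frac{643369}{4874} \left(- \frac{42527348}{34519}\right) = - \frac{13680388677706}{84122803}$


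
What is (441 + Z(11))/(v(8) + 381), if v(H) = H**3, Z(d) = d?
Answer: 452/893 ≈ 0.50616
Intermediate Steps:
(441 + Z(11))/(v(8) + 381) = (441 + 11)/(8**3 + 381) = 452/(512 + 381) = 452/893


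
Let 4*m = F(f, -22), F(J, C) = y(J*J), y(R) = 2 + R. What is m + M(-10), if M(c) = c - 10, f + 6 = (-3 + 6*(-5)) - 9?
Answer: 1113/2 ≈ 556.50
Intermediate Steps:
f = -48 (f = -6 + ((-3 + 6*(-5)) - 9) = -6 + ((-3 - 30) - 9) = -6 + (-33 - 9) = -6 - 42 = -48)
F(J, C) = 2 + J² (F(J, C) = 2 + J*J = 2 + J²)
m = 1153/2 (m = (2 + (-48)²)/4 = (2 + 2304)/4 = (¼)*2306 = 1153/2 ≈ 576.50)
M(c) = -10 + c
m + M(-10) = 1153/2 + (-10 - 10) = 1153/2 - 20 = 1113/2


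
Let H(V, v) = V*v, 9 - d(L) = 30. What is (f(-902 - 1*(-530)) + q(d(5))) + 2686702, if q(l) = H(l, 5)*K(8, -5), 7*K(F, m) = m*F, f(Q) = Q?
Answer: 2686930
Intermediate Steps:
d(L) = -21 (d(L) = 9 - 1*30 = 9 - 30 = -21)
K(F, m) = F*m/7 (K(F, m) = (m*F)/7 = (F*m)/7 = F*m/7)
q(l) = -200*l/7 (q(l) = (l*5)*((⅐)*8*(-5)) = (5*l)*(-40/7) = -200*l/7)
(f(-902 - 1*(-530)) + q(d(5))) + 2686702 = ((-902 - 1*(-530)) - 200/7*(-21)) + 2686702 = ((-902 + 530) + 600) + 2686702 = (-372 + 600) + 2686702 = 228 + 2686702 = 2686930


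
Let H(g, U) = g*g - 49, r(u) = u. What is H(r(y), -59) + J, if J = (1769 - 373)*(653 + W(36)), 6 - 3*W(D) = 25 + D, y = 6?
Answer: 2657945/3 ≈ 8.8598e+5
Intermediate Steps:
W(D) = -19/3 - D/3 (W(D) = 2 - (25 + D)/3 = 2 + (-25/3 - D/3) = -19/3 - D/3)
H(g, U) = -49 + g² (H(g, U) = g² - 49 = -49 + g²)
J = 2657984/3 (J = (1769 - 373)*(653 + (-19/3 - ⅓*36)) = 1396*(653 + (-19/3 - 12)) = 1396*(653 - 55/3) = 1396*(1904/3) = 2657984/3 ≈ 8.8600e+5)
H(r(y), -59) + J = (-49 + 6²) + 2657984/3 = (-49 + 36) + 2657984/3 = -13 + 2657984/3 = 2657945/3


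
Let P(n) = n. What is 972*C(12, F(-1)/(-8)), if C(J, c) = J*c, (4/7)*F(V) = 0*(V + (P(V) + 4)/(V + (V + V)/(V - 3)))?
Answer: 0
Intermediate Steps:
F(V) = 0 (F(V) = 7*(0*(V + (V + 4)/(V + (V + V)/(V - 3))))/4 = 7*(0*(V + (4 + V)/(V + (2*V)/(-3 + V))))/4 = 7*(0*(V + (4 + V)/(V + 2*V/(-3 + V))))/4 = (7/4)*0 = 0)
972*C(12, F(-1)/(-8)) = 972*(12*(0/(-8))) = 972*(12*(0*(-1/8))) = 972*(12*0) = 972*0 = 0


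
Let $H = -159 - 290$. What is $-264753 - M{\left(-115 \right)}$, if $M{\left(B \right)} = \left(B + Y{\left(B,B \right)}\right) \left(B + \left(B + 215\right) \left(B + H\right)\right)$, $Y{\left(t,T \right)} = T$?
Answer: $-13263203$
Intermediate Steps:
$H = -449$
$M{\left(B \right)} = 2 B \left(B + \left(-449 + B\right) \left(215 + B\right)\right)$ ($M{\left(B \right)} = \left(B + B\right) \left(B + \left(B + 215\right) \left(B - 449\right)\right) = 2 B \left(B + \left(215 + B\right) \left(-449 + B\right)\right) = 2 B \left(B + \left(-449 + B\right) \left(215 + B\right)\right)$)
$-264753 - M{\left(-115 \right)} = -264753 - 2 \left(-115\right) \left(-96535 + \left(-115\right)^{2} - -26795\right) = -264753 - 2 \left(-115\right) \left(-96535 + 13225 + 26795\right) = -264753 - 2 \left(-115\right) \left(-56515\right) = -264753 - 12998450 = -13263203$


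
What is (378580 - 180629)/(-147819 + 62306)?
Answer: -197951/85513 ≈ -2.3149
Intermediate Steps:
(378580 - 180629)/(-147819 + 62306) = 197951/(-85513) = 197951*(-1/85513) = -197951/85513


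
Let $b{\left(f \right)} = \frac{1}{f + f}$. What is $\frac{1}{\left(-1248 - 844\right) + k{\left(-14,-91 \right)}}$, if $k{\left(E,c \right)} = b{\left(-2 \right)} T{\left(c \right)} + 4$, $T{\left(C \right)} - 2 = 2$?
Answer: $- \frac{1}{2089} \approx -0.0004787$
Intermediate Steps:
$T{\left(C \right)} = 4$ ($T{\left(C \right)} = 2 + 2 = 4$)
$b{\left(f \right)} = \frac{1}{2 f}$
$k{\left(E,c \right)} = 3$ ($k{\left(E,c \right)} = \frac{1}{2 \left(-2\right)} 4 + 4 = \frac{1}{2} \left(- \frac{1}{2}\right) 4 + 4 = \left(- \frac{1}{4}\right) 4 + 4 = -1 + 4 = 3$)
$\frac{1}{\left(-1248 - 844\right) + k{\left(-14,-91 \right)}} = \frac{1}{\left(-1248 - 844\right) + 3} = \frac{1}{-2092 + 3} = \frac{1}{-2089} = - \frac{1}{2089}$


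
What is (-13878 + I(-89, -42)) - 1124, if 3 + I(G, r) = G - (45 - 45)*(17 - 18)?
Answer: -15094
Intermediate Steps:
I(G, r) = -3 + G (I(G, r) = -3 + (G - (45 - 45)*(17 - 18)) = -3 + (G - 0*(-1)) = -3 + (G - 1*0) = -3 + (G + 0) = -3 + G)
(-13878 + I(-89, -42)) - 1124 = (-13878 + (-3 - 89)) - 1124 = (-13878 - 92) - 1124 = -13970 - 1124 = -15094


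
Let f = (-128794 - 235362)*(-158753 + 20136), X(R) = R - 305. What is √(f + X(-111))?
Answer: 78*√8296879 ≈ 2.2467e+5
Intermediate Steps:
X(R) = -305 + R
f = 50478212252 (f = -364156*(-138617) = 50478212252)
√(f + X(-111)) = √(50478212252 + (-305 - 111)) = √(50478212252 - 416) = √50478211836 = 78*√8296879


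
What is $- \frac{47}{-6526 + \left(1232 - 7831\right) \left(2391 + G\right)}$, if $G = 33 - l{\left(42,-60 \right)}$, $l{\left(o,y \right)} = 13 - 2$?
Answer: $\frac{47}{15929913} \approx 2.9504 \cdot 10^{-6}$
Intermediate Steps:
$l{\left(o,y \right)} = 11$
$G = 22$ ($G = 33 - 11 = 22$)
$- \frac{47}{-6526 + \left(1232 - 7831\right) \left(2391 + G\right)} = - \frac{47}{-6526 + \left(1232 - 7831\right) \left(2391 + 22\right)} = - \frac{47}{-6526 - 15923387} = - \frac{47}{-15929913} = \left(-47\right) \left(- \frac{1}{15929913}\right) = \frac{47}{15929913}$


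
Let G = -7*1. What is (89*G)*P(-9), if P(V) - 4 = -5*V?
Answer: -30527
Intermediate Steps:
P(V) = 4 - 5*V
G = -7
(89*G)*P(-9) = (89*(-7))*(4 - 5*(-9)) = -623*(4 + 45) = -623*49 = -30527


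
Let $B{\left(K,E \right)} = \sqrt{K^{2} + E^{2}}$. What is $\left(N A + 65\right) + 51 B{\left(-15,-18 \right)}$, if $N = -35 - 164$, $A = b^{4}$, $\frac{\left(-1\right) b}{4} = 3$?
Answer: $-4126399 + 153 \sqrt{61} \approx -4.1252 \cdot 10^{6}$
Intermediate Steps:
$b = -12$ ($b = \left(-4\right) 3 = -12$)
$A = 20736$ ($A = \left(-12\right)^{4} = 20736$)
$N = -199$
$B{\left(K,E \right)} = \sqrt{E^{2} + K^{2}}$
$\left(N A + 65\right) + 51 B{\left(-15,-18 \right)} = \left(\left(-199\right) 20736 + 65\right) + 51 \sqrt{\left(-18\right)^{2} + \left(-15\right)^{2}} = \left(-4126464 + 65\right) + 51 \sqrt{324 + 225} = -4126399 + 51 \sqrt{549} = -4126399 + 51 \cdot 3 \sqrt{61} = -4126399 + 153 \sqrt{61}$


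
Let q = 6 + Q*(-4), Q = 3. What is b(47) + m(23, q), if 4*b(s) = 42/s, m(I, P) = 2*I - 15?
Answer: 2935/94 ≈ 31.223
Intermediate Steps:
q = -6 (q = 6 + 3*(-4) = 6 - 12 = -6)
m(I, P) = -15 + 2*I
b(s) = 21/(2*s) (b(s) = (42/s)/4 = 21/(2*s))
b(47) + m(23, q) = (21/2)/47 + (-15 + 2*23) = (21/2)*(1/47) + (-15 + 46) = 21/94 + 31 = 2935/94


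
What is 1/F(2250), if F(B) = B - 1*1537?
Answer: 1/713 ≈ 0.0014025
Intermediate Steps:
F(B) = -1537 + B (F(B) = B - 1537 = -1537 + B)
1/F(2250) = 1/(-1537 + 2250) = 1/713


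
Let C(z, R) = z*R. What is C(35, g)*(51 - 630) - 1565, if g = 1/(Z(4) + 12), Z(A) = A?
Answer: -45305/16 ≈ -2831.6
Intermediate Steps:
g = 1/16 (g = 1/(4 + 12) = 1/16 ≈ 0.062500)
C(z, R) = R*z
C(35, g)*(51 - 630) - 1565 = ((1/16)*35)*(51 - 630) - 1565 = (35/16)*(-579) - 1565 = -20265/16 - 1565 = -45305/16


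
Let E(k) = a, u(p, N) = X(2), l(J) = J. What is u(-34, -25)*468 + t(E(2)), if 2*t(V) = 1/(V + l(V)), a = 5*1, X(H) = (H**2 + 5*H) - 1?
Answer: 121681/20 ≈ 6084.0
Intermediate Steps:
X(H) = -1 + H**2 + 5*H
u(p, N) = 13 (u(p, N) = -1 + 2**2 + 5*2 = -1 + 4 + 10 = 13)
a = 5
E(k) = 5
t(V) = 1/(4*V) (t(V) = 1/(2*(V + V)) = 1/(2*((2*V))) = (1/(2*V))/2 = 1/(4*V))
u(-34, -25)*468 + t(E(2)) = 13*468 + (1/4)/5 = 6084 + (1/4)*(1/5) = 6084 + 1/20 = 121681/20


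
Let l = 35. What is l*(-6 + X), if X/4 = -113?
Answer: -16030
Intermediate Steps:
X = -452 (X = 4*(-113) = -452)
l*(-6 + X) = 35*(-6 - 452) = 35*(-458) = -16030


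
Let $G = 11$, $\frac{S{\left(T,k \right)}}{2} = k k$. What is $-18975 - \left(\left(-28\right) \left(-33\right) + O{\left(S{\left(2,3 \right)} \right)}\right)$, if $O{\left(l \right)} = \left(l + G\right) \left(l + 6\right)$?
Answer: $-20595$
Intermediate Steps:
$S{\left(T,k \right)} = 2 k^{2}$ ($S{\left(T,k \right)} = 2 k k = 2 k^{2}$)
$O{\left(l \right)} = \left(6 + l\right) \left(11 + l\right)$ ($O{\left(l \right)} = \left(l + 11\right) \left(l + 6\right) = \left(11 + l\right) \left(6 + l\right) = \left(6 + l\right) \left(11 + l\right)$)
$-18975 - \left(\left(-28\right) \left(-33\right) + O{\left(S{\left(2,3 \right)} \right)}\right) = -18975 - \left(\left(-28\right) \left(-33\right) + \left(66 + \left(2 \cdot 3^{2}\right)^{2} + 17 \cdot 2 \cdot 3^{2}\right)\right) = -18975 - \left(924 + \left(66 + \left(2 \cdot 9\right)^{2} + 17 \cdot 2 \cdot 9\right)\right) = -18975 - \left(924 + \left(66 + 18^{2} + 17 \cdot 18\right)\right) = -18975 - \left(924 + \left(66 + 324 + 306\right)\right) = -18975 - \left(924 + 696\right) = -18975 - 1620 = -20595$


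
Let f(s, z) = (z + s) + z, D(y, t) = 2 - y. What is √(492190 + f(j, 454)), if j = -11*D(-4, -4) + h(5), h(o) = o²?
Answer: √493057 ≈ 702.18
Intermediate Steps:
j = -41 (j = -11*(2 - 1*(-4)) + 5² = -11*(2 + 4) + 25 = -11*6 + 25 = -66 + 25 = -41)
f(s, z) = s + 2*z (f(s, z) = (s + z) + z = s + 2*z)
√(492190 + f(j, 454)) = √(492190 + (-41 + 2*454)) = √(492190 + (-41 + 908)) = √(492190 + 867) = √493057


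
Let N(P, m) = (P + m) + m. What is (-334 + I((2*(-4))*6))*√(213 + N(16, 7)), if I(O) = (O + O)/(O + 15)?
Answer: -32778*√3/11 ≈ -5161.2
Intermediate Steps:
N(P, m) = P + 2*m
I(O) = 2*O/(15 + O) (I(O) = (2*O)/(15 + O) = 2*O/(15 + O))
(-334 + I((2*(-4))*6))*√(213 + N(16, 7)) = (-334 + 2*((2*(-4))*6)/(15 + (2*(-4))*6))*√(213 + (16 + 2*7)) = (-334 + 2*(-8*6)/(15 - 8*6))*√(213 + (16 + 14)) = (-334 + 2*(-48)/(15 - 48))*√(213 + 30) = (-334 + 2*(-48)/(-33))*√243 = (-334 + 2*(-48)*(-1/33))*(9*√3) = (-334 + 32/11)*(9*√3) = -32778*√3/11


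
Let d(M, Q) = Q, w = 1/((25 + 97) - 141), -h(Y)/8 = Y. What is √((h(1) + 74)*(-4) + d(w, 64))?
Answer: 10*I*√2 ≈ 14.142*I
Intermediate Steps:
h(Y) = -8*Y
w = -1/19 (w = 1/(122 - 141) = 1/(-19) = -1/19 ≈ -0.052632)
√((h(1) + 74)*(-4) + d(w, 64)) = √((-8*1 + 74)*(-4) + 64) = √((-8 + 74)*(-4) + 64) = √(66*(-4) + 64) = √(-264 + 64) = √(-200) = 10*I*√2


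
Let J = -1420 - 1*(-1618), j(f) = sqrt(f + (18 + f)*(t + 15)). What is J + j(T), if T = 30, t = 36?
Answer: 198 + sqrt(2478) ≈ 247.78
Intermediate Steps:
j(f) = sqrt(918 + 52*f) (j(f) = sqrt(f + (18 + f)*(36 + 15)) = sqrt(f + (18 + f)*51) = sqrt(f + (918 + 51*f)) = sqrt(918 + 52*f))
J = 198 (J = -1420 + 1618 = 198)
J + j(T) = 198 + sqrt(918 + 52*30) = 198 + sqrt(918 + 1560) = 198 + sqrt(2478)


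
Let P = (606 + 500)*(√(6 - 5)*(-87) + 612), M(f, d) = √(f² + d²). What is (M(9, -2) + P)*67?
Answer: 38903550 + 67*√85 ≈ 3.8904e+7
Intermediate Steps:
M(f, d) = √(d² + f²)
P = 580650 (P = 1106*(√1*(-87) + 612) = 1106*(1*(-87) + 612) = 1106*(-87 + 612) = 1106*525 = 580650)
(M(9, -2) + P)*67 = (√((-2)² + 9²) + 580650)*67 = (√(4 + 81) + 580650)*67 = (√85 + 580650)*67 = (580650 + √85)*67 = 38903550 + 67*√85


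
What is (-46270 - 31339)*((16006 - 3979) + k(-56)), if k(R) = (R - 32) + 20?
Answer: -928126031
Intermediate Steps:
k(R) = -12 + R (k(R) = (-32 + R) + 20 = -12 + R)
(-46270 - 31339)*((16006 - 3979) + k(-56)) = (-46270 - 31339)*((16006 - 3979) + (-12 - 56)) = -77609*(12027 - 68) = -77609*11959 = -928126031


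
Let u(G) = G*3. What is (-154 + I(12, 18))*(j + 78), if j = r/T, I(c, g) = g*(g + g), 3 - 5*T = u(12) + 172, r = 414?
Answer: 1375296/41 ≈ 33544.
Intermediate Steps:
u(G) = 3*G
T = -41 (T = 3/5 - (3*12 + 172)/5 = 3/5 - (36 + 172)/5 = 3/5 - 1/5*208 = 3/5 - 208/5 = -41)
I(c, g) = 2*g**2 (I(c, g) = g*(2*g) = 2*g**2)
j = -414/41 (j = 414/(-41) = 414*(-1/41) = -414/41 ≈ -10.098)
(-154 + I(12, 18))*(j + 78) = (-154 + 2*18**2)*(-414/41 + 78) = (-154 + 2*324)*(2784/41) = (-154 + 648)*(2784/41) = 494*(2784/41) = 1375296/41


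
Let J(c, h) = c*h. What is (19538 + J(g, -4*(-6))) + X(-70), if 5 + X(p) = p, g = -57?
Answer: 18095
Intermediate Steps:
X(p) = -5 + p
(19538 + J(g, -4*(-6))) + X(-70) = (19538 - (-228)*(-6)) + (-5 - 70) = (19538 - 57*24) - 75 = (19538 - 1368) - 75 = 18170 - 75 = 18095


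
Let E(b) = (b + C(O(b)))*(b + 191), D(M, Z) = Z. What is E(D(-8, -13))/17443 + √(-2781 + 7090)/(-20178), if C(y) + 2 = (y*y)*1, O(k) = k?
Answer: 27412/17443 - √4309/20178 ≈ 1.5683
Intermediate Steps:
C(y) = -2 + y² (C(y) = -2 + (y*y)*1 = -2 + y²*1 = -2 + y²)
E(b) = (191 + b)*(-2 + b + b²) (E(b) = (b + (-2 + b²))*(b + 191) = (-2 + b + b²)*(191 + b) = (191 + b)*(-2 + b + b²))
E(D(-8, -13))/17443 + √(-2781 + 7090)/(-20178) = (-382 + (-13)³ + 189*(-13) + 192*(-13)²)/17443 + √(-2781 + 7090)/(-20178) = (-382 - 2197 - 2457 + 192*169)*(1/17443) + √4309*(-1/20178) = (-382 - 2197 - 2457 + 32448)*(1/17443) - √4309/20178 = 27412*(1/17443) - √4309/20178 = 27412/17443 - √4309/20178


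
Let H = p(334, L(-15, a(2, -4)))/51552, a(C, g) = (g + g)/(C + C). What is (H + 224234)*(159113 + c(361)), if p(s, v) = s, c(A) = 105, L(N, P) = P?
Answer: 460128536481359/12888 ≈ 3.5702e+10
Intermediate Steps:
a(C, g) = g/C (a(C, g) = (2*g)/((2*C)) = (2*g)*(1/(2*C)) = g/C)
H = 167/25776 (H = 334/51552 = 334*(1/51552) = 167/25776 ≈ 0.0064789)
(H + 224234)*(159113 + c(361)) = (167/25776 + 224234)*(159113 + 105) = (5779855751/25776)*159218 = 460128536481359/12888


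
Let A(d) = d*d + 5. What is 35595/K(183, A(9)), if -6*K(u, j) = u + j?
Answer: -213570/269 ≈ -793.94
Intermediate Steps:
A(d) = 5 + d**2 (A(d) = d**2 + 5 = 5 + d**2)
K(u, j) = -j/6 - u/6 (K(u, j) = -(u + j)/6 = -(j + u)/6 = -j/6 - u/6)
35595/K(183, A(9)) = 35595/(-(5 + 9**2)/6 - 1/6*183) = 35595/(-(5 + 81)/6 - 61/2) = 35595/(-1/6*86 - 61/2) = 35595/(-43/3 - 61/2) = 35595/(-269/6) = 35595*(-6/269) = -213570/269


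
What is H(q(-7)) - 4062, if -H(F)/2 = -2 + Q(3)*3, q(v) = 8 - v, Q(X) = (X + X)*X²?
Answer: -4382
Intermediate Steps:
Q(X) = 2*X³ (Q(X) = (2*X)*X² = 2*X³)
H(F) = -320 (H(F) = -2*(-2 + (2*3³)*3) = -2*(-2 + (2*27)*3) = -2*(-2 + 54*3) = -2*(-2 + 162) = -2*160 = -320)
H(q(-7)) - 4062 = -320 - 4062 = -4382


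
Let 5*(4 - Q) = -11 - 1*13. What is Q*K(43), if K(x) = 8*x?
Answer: 15136/5 ≈ 3027.2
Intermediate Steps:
Q = 44/5 (Q = 4 - (-11 - 1*13)/5 = 4 - (-11 - 13)/5 = 4 - ⅕*(-24) = 4 + 24/5 = 44/5 ≈ 8.8000)
Q*K(43) = 44*(8*43)/5 = (44/5)*344 = 15136/5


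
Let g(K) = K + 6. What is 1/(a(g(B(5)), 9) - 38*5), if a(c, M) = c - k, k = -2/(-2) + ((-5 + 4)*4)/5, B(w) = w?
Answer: -5/896 ≈ -0.0055804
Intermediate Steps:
g(K) = 6 + K
k = ⅕ (k = -2*(-½) - 1*4*(⅕) = 1 - 4*⅕ = 1 - ⅘ = ⅕ ≈ 0.20000)
a(c, M) = -⅕ + c (a(c, M) = c - 1*⅕ = c - ⅕ = -⅕ + c)
1/(a(g(B(5)), 9) - 38*5) = 1/((-⅕ + (6 + 5)) - 38*5) = 1/((-⅕ + 11) - 190) = 1/(54/5 - 190) = 1/(-896/5) = -5/896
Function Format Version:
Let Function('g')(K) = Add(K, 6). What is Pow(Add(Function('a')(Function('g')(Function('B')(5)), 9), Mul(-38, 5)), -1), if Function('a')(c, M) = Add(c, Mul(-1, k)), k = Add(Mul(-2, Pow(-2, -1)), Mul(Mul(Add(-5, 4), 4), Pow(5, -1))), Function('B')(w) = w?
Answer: Rational(-5, 896) ≈ -0.0055804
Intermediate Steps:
Function('g')(K) = Add(6, K)
k = Rational(1, 5) (k = Add(Mul(-2, Rational(-1, 2)), Mul(Mul(-1, 4), Rational(1, 5))) = Add(1, Mul(-4, Rational(1, 5))) = Add(1, Rational(-4, 5)) = Rational(1, 5) ≈ 0.20000)
Function('a')(c, M) = Add(Rational(-1, 5), c) (Function('a')(c, M) = Add(c, Mul(-1, Rational(1, 5))) = Add(c, Rational(-1, 5)) = Add(Rational(-1, 5), c))
Pow(Add(Function('a')(Function('g')(Function('B')(5)), 9), Mul(-38, 5)), -1) = Pow(Add(Add(Rational(-1, 5), Add(6, 5)), Mul(-38, 5)), -1) = Pow(Add(Add(Rational(-1, 5), 11), -190), -1) = Pow(Add(Rational(54, 5), -190), -1) = Pow(Rational(-896, 5), -1) = Rational(-5, 896)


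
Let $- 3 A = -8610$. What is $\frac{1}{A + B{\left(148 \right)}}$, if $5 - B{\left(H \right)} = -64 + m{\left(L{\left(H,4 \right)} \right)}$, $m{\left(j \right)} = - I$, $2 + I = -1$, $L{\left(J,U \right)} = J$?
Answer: $\frac{1}{2936} \approx 0.0003406$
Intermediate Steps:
$A = 2870$ ($A = \left(- \frac{1}{3}\right) \left(-8610\right) = 2870$)
$I = -3$ ($I = -2 - 1 = -3$)
$m{\left(j \right)} = 3$ ($m{\left(j \right)} = \left(-1\right) \left(-3\right) = 3$)
$B{\left(H \right)} = 66$ ($B{\left(H \right)} = 5 - \left(-64 + 3\right) = 5 - -61 = 5 + 61 = 66$)
$\frac{1}{A + B{\left(148 \right)}} = \frac{1}{2870 + 66} = \frac{1}{2936}$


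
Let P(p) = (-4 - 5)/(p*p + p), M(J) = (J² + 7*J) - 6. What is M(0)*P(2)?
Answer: 9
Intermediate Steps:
M(J) = -6 + J² + 7*J
P(p) = -9/(p + p²) (P(p) = -9/(p² + p) = -9/(p + p²))
M(0)*P(2) = (-6 + 0² + 7*0)*(-9/(2*(1 + 2))) = (-6 + 0 + 0)*(-9*½/3) = -(-54)/(2*3) = -6*(-3/2) = 9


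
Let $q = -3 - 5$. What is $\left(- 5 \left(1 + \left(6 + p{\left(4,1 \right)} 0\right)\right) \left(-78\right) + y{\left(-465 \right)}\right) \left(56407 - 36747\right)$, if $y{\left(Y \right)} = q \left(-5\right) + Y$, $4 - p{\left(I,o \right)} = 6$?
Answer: $45316300$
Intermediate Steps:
$q = -8$ ($q = -3 - 5 = -8$)
$p{\left(I,o \right)} = -2$ ($p{\left(I,o \right)} = 4 - 6 = -2$)
$y{\left(Y \right)} = 40 + Y$ ($y{\left(Y \right)} = \left(-8\right) \left(-5\right) + Y = 40 + Y$)
$\left(- 5 \left(1 + \left(6 + p{\left(4,1 \right)} 0\right)\right) \left(-78\right) + y{\left(-465 \right)}\right) \left(56407 - 36747\right) = \left(- 5 \left(1 + \left(6 - 0\right)\right) \left(-78\right) + \left(40 - 465\right)\right) \left(56407 - 36747\right) = \left(- 5 \left(1 + \left(6 + 0\right)\right) \left(-78\right) - 425\right) 19660 = \left(- 5 \left(1 + 6\right) \left(-78\right) - 425\right) 19660 = \left(\left(-5\right) 7 \left(-78\right) - 425\right) 19660 = \left(\left(-35\right) \left(-78\right) - 425\right) 19660 = \left(2730 - 425\right) 19660 = 2305 \cdot 19660 = 45316300$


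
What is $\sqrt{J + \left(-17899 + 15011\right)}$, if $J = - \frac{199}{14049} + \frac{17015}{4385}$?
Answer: $\frac{10 i \sqrt{486477681041926}}{4106991} \approx 53.704 i$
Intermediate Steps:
$J = \frac{47634224}{12320973}$ ($J = \left(-199\right) \frac{1}{14049} + 17015 \cdot \frac{1}{4385} = - \frac{199}{14049} + \frac{3403}{877} = \frac{47634224}{12320973} \approx 3.8661$)
$\sqrt{J + \left(-17899 + 15011\right)} = \sqrt{\frac{47634224}{12320973} + \left(-17899 + 15011\right)} = \sqrt{\frac{47634224}{12320973} - 2888} = \sqrt{- \frac{35535335800}{12320973}} = \frac{10 i \sqrt{486477681041926}}{4106991}$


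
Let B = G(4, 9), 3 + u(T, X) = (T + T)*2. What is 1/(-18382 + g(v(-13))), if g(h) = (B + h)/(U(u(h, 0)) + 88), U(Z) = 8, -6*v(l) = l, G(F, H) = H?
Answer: -576/10587965 ≈ -5.4401e-5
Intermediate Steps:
v(l) = -l/6
u(T, X) = -3 + 4*T (u(T, X) = -3 + (T + T)*2 = -3 + (2*T)*2 = -3 + 4*T)
B = 9
g(h) = 3/32 + h/96 (g(h) = (9 + h)/(8 + 88) = (9 + h)/96 = (9 + h)*(1/96) = 3/32 + h/96)
1/(-18382 + g(v(-13))) = 1/(-18382 + (3/32 + (-1/6*(-13))/96)) = 1/(-18382 + (3/32 + (1/96)*(13/6))) = 1/(-18382 + (3/32 + 13/576)) = 1/(-18382 + 67/576) = 1/(-10587965/576) = -576/10587965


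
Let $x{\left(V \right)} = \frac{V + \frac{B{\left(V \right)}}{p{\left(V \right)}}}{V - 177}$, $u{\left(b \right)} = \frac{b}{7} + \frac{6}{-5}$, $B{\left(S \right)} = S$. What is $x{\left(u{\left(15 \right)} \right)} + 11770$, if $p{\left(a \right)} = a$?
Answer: $\frac{36263336}{3081} \approx 11770.0$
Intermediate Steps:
$u{\left(b \right)} = - \frac{6}{5} + \frac{b}{7}$ ($u{\left(b \right)} = b \frac{1}{7} + 6 \left(- \frac{1}{5}\right) = \frac{b}{7} - \frac{6}{5} = - \frac{6}{5} + \frac{b}{7}$)
$x{\left(V \right)} = \frac{1 + V}{-177 + V}$ ($x{\left(V \right)} = \frac{V + \frac{V}{V}}{V - 177} = \frac{V + 1}{-177 + V} = \frac{1 + V}{-177 + V}$)
$x{\left(u{\left(15 \right)} \right)} + 11770 = \frac{1 + \left(- \frac{6}{5} + \frac{1}{7} \cdot 15\right)}{-177 + \left(- \frac{6}{5} + \frac{1}{7} \cdot 15\right)} + 11770 = \frac{1 + \left(- \frac{6}{5} + \frac{15}{7}\right)}{-177 + \left(- \frac{6}{5} + \frac{15}{7}\right)} + 11770 = \frac{1 + \frac{33}{35}}{-177 + \frac{33}{35}} + 11770 = \frac{1}{- \frac{6162}{35}} \cdot \frac{68}{35} + 11770 = \left(- \frac{35}{6162}\right) \frac{68}{35} + 11770 = - \frac{34}{3081} + 11770 = \frac{36263336}{3081}$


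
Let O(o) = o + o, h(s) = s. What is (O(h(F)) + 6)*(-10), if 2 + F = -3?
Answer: 40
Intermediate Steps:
F = -5 (F = -2 - 3 = -5)
O(o) = 2*o
(O(h(F)) + 6)*(-10) = (2*(-5) + 6)*(-10) = (-10 + 6)*(-10) = -4*(-10) = 40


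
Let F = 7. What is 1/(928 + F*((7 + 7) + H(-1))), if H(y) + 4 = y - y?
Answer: 1/998 ≈ 0.0010020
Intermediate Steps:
H(y) = -4 (H(y) = -4 + (y - y) = -4 + 0 = -4)
1/(928 + F*((7 + 7) + H(-1))) = 1/(928 + 7*((7 + 7) - 4)) = 1/(928 + 7*(14 - 4)) = 1/(928 + 7*10) = 1/(928 + 70) = 1/998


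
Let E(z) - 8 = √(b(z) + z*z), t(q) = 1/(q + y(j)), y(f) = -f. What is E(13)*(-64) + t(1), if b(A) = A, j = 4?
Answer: -1537/3 - 64*√182 ≈ -1375.7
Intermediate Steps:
t(q) = 1/(-4 + q) (t(q) = 1/(q - 1*4) = 1/(q - 4) = 1/(-4 + q))
E(z) = 8 + √(z + z²) (E(z) = 8 + √(z + z*z) = 8 + √(z + z²))
E(13)*(-64) + t(1) = (8 + √(13*(1 + 13)))*(-64) + 1/(-4 + 1) = (8 + √(13*14))*(-64) + 1/(-3) = (8 + √182)*(-64) - ⅓ = (-512 - 64*√182) - ⅓ = -1537/3 - 64*√182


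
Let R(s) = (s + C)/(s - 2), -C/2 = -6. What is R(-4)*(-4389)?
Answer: 5852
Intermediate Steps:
C = 12 (C = -2*(-6) = 12)
R(s) = (12 + s)/(-2 + s) (R(s) = (s + 12)/(s - 2) = (12 + s)/(-2 + s))
R(-4)*(-4389) = ((12 - 4)/(-2 - 4))*(-4389) = (8/(-6))*(-4389) = -1/6*8*(-4389) = -4/3*(-4389) = 5852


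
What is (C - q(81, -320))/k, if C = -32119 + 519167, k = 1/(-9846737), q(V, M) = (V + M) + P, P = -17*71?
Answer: -4810071944078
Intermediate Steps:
P = -1207
q(V, M) = -1207 + M + V (q(V, M) = (V + M) - 1207 = (M + V) - 1207 = -1207 + M + V)
k = -1/9846737 ≈ -1.0156e-7
C = 487048
(C - q(81, -320))/k = (487048 - (-1207 - 320 + 81))/(-1/9846737) = (487048 - 1*(-1446))*(-9846737) = (487048 + 1446)*(-9846737) = 488494*(-9846737) = -4810071944078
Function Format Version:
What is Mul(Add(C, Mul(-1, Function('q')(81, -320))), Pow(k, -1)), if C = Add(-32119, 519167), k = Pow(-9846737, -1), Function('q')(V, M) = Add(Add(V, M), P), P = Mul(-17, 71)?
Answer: -4810071944078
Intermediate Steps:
P = -1207
Function('q')(V, M) = Add(-1207, M, V) (Function('q')(V, M) = Add(Add(V, M), -1207) = Add(Add(M, V), -1207) = Add(-1207, M, V))
k = Rational(-1, 9846737) ≈ -1.0156e-7
C = 487048
Mul(Add(C, Mul(-1, Function('q')(81, -320))), Pow(k, -1)) = Mul(Add(487048, Mul(-1, Add(-1207, -320, 81))), Pow(Rational(-1, 9846737), -1)) = Mul(Add(487048, Mul(-1, -1446)), -9846737) = Mul(Add(487048, 1446), -9846737) = Mul(488494, -9846737) = -4810071944078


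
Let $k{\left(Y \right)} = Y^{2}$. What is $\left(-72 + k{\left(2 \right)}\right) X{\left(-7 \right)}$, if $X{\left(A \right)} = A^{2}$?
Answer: $-3332$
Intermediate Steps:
$\left(-72 + k{\left(2 \right)}\right) X{\left(-7 \right)} = \left(-72 + 2^{2}\right) \left(-7\right)^{2} = \left(-72 + 4\right) 49 = \left(-68\right) 49 = -3332$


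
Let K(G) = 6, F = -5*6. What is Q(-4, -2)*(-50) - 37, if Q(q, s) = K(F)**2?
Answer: -1837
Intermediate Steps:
F = -30
Q(q, s) = 36 (Q(q, s) = 6**2 = 36)
Q(-4, -2)*(-50) - 37 = 36*(-50) - 37 = -1800 - 37 = -1837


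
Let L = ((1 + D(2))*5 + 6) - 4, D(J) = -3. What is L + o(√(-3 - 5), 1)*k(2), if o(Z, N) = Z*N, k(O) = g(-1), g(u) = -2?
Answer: -8 - 4*I*√2 ≈ -8.0 - 5.6569*I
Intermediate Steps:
k(O) = -2
L = -8 (L = ((1 - 3)*5 + 6) - 4 = (-2*5 + 6) - 4 = (-10 + 6) - 4 = -4 - 4 = -8)
o(Z, N) = N*Z
L + o(√(-3 - 5), 1)*k(2) = -8 + (1*√(-3 - 5))*(-2) = -8 + (1*√(-8))*(-2) = -8 + (1*(2*I*√2))*(-2) = -8 + (2*I*√2)*(-2) = -8 - 4*I*√2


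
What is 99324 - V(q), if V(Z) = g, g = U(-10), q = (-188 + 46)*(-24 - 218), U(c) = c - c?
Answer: 99324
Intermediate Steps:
U(c) = 0
q = 34364 (q = -142*(-242) = 34364)
g = 0
V(Z) = 0
99324 - V(q) = 99324 - 1*0 = 99324 + 0 = 99324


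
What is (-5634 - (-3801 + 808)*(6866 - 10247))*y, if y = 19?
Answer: -192374373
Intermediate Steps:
(-5634 - (-3801 + 808)*(6866 - 10247))*y = (-5634 - (-3801 + 808)*(6866 - 10247))*19 = (-5634 - (-2993)*(-3381))*19 = (-5634 - 1*10119333)*19 = (-5634 - 10119333)*19 = -10124967*19 = -192374373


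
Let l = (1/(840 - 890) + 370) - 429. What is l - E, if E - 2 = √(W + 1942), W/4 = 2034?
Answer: -3051/50 - √10078 ≈ -161.41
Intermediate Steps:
W = 8136 (W = 4*2034 = 8136)
E = 2 + √10078 (E = 2 + √(8136 + 1942) = 2 + √10078 ≈ 102.39)
l = -2951/50 (l = (1/(-50) + 370) - 429 = (-1/50 + 370) - 429 = 18499/50 - 429 = -2951/50 ≈ -59.020)
l - E = -2951/50 - (2 + √10078) = -2951/50 + (-2 - √10078) = -3051/50 - √10078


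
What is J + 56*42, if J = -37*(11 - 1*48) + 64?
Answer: 3785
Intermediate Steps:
J = 1433 (J = -37*(11 - 48) + 64 = -37*(-37) + 64 = 1369 + 64 = 1433)
J + 56*42 = 1433 + 56*42 = 1433 + 2352 = 3785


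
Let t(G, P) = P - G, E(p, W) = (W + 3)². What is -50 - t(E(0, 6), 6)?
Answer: 25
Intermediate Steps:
E(p, W) = (3 + W)²
-50 - t(E(0, 6), 6) = -50 - (6 - (3 + 6)²) = -50 - (6 - 1*9²) = -50 - (6 - 1*81) = -50 - (6 - 81) = -50 - 1*(-75) = -50 + 75 = 25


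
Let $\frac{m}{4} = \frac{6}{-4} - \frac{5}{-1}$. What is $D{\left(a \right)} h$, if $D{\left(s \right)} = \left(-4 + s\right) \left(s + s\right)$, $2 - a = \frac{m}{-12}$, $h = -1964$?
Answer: $\frac{93290}{9} \approx 10366.0$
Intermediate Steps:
$m = 14$ ($m = 4 \left(\frac{6}{-4} - \frac{5}{-1}\right) = 4 \left(6 \left(- \frac{1}{4}\right) - -5\right) = 4 \left(- \frac{3}{2} + 5\right) = 4 \cdot \frac{7}{2} = 14$)
$a = \frac{19}{6}$ ($a = 2 - \frac{14}{-12} = 2 - 14 \left(- \frac{1}{12}\right) = 2 - - \frac{7}{6} = 2 + \frac{7}{6} = \frac{19}{6} \approx 3.1667$)
$D{\left(s \right)} = 2 s \left(-4 + s\right)$ ($D{\left(s \right)} = \left(-4 + s\right) 2 s = 2 s \left(-4 + s\right)$)
$D{\left(a \right)} h = 2 \cdot \frac{19}{6} \left(-4 + \frac{19}{6}\right) \left(-1964\right) = 2 \cdot \frac{19}{6} \left(- \frac{5}{6}\right) \left(-1964\right) = \left(- \frac{95}{18}\right) \left(-1964\right) = \frac{93290}{9}$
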